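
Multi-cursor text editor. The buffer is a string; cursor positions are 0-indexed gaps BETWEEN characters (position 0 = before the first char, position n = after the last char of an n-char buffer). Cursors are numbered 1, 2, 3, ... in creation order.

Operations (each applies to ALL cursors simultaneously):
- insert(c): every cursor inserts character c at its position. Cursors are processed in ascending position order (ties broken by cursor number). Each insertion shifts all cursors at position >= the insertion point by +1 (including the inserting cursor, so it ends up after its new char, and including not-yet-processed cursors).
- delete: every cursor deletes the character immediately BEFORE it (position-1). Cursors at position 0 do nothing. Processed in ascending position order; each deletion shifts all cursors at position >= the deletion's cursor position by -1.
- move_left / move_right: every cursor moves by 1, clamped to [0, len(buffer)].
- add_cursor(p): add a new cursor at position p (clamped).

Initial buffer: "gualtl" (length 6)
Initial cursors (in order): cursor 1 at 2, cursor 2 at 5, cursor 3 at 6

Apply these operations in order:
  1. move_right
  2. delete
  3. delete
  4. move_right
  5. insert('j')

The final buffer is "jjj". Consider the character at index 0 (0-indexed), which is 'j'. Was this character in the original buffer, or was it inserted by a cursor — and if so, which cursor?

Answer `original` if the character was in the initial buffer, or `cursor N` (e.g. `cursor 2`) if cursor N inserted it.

Answer: cursor 1

Derivation:
After op 1 (move_right): buffer="gualtl" (len 6), cursors c1@3 c2@6 c3@6, authorship ......
After op 2 (delete): buffer="gul" (len 3), cursors c1@2 c2@3 c3@3, authorship ...
After op 3 (delete): buffer="" (len 0), cursors c1@0 c2@0 c3@0, authorship 
After op 4 (move_right): buffer="" (len 0), cursors c1@0 c2@0 c3@0, authorship 
After op 5 (insert('j')): buffer="jjj" (len 3), cursors c1@3 c2@3 c3@3, authorship 123
Authorship (.=original, N=cursor N): 1 2 3
Index 0: author = 1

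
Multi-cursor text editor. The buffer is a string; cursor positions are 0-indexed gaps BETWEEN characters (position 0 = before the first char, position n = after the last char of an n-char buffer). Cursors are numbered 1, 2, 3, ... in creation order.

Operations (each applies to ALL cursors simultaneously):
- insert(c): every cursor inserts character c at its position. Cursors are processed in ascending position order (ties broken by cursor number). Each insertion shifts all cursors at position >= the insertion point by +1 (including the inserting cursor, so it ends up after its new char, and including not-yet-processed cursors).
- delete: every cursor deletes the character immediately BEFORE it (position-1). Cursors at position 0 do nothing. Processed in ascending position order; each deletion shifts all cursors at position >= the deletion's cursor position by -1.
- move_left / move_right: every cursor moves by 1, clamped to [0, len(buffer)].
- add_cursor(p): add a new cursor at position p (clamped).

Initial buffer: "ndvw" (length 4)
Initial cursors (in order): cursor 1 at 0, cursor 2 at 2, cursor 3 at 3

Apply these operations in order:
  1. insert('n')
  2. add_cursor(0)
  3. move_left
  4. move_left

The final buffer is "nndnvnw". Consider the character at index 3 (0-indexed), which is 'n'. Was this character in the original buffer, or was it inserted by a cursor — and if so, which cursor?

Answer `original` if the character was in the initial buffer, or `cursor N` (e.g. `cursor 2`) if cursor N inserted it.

Answer: cursor 2

Derivation:
After op 1 (insert('n')): buffer="nndnvnw" (len 7), cursors c1@1 c2@4 c3@6, authorship 1..2.3.
After op 2 (add_cursor(0)): buffer="nndnvnw" (len 7), cursors c4@0 c1@1 c2@4 c3@6, authorship 1..2.3.
After op 3 (move_left): buffer="nndnvnw" (len 7), cursors c1@0 c4@0 c2@3 c3@5, authorship 1..2.3.
After op 4 (move_left): buffer="nndnvnw" (len 7), cursors c1@0 c4@0 c2@2 c3@4, authorship 1..2.3.
Authorship (.=original, N=cursor N): 1 . . 2 . 3 .
Index 3: author = 2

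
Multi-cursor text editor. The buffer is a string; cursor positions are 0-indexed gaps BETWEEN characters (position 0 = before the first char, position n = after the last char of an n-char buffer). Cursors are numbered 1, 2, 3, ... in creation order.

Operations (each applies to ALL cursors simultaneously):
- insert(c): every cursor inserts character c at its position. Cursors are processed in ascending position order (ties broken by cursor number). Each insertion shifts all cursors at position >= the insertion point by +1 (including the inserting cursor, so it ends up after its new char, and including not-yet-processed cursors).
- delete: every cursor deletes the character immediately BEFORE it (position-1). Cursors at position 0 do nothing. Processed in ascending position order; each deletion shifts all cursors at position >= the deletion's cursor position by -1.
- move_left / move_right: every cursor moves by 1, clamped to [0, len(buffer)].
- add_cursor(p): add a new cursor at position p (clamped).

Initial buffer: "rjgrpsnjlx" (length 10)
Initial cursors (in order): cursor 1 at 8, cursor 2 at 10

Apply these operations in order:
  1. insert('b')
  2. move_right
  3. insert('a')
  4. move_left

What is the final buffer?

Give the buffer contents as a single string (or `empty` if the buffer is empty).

After op 1 (insert('b')): buffer="rjgrpsnjblxb" (len 12), cursors c1@9 c2@12, authorship ........1..2
After op 2 (move_right): buffer="rjgrpsnjblxb" (len 12), cursors c1@10 c2@12, authorship ........1..2
After op 3 (insert('a')): buffer="rjgrpsnjblaxba" (len 14), cursors c1@11 c2@14, authorship ........1.1.22
After op 4 (move_left): buffer="rjgrpsnjblaxba" (len 14), cursors c1@10 c2@13, authorship ........1.1.22

Answer: rjgrpsnjblaxba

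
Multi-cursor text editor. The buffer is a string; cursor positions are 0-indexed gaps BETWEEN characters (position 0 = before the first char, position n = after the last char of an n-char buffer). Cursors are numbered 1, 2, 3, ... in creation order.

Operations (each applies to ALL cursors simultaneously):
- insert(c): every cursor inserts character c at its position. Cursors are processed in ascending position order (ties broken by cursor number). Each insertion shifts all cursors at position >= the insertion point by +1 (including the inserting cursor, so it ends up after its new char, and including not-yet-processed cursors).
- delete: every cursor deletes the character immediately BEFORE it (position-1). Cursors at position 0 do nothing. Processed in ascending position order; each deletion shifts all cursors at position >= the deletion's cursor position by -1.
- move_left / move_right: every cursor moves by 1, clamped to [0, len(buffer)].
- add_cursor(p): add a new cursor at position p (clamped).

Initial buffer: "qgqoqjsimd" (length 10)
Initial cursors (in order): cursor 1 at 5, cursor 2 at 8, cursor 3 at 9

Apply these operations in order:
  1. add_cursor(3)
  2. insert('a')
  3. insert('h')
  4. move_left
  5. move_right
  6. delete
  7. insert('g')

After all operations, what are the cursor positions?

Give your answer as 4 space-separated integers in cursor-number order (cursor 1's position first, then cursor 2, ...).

After op 1 (add_cursor(3)): buffer="qgqoqjsimd" (len 10), cursors c4@3 c1@5 c2@8 c3@9, authorship ..........
After op 2 (insert('a')): buffer="qgqaoqajsiamad" (len 14), cursors c4@4 c1@7 c2@11 c3@13, authorship ...4..1...2.3.
After op 3 (insert('h')): buffer="qgqahoqahjsiahmahd" (len 18), cursors c4@5 c1@9 c2@14 c3@17, authorship ...44..11...22.33.
After op 4 (move_left): buffer="qgqahoqahjsiahmahd" (len 18), cursors c4@4 c1@8 c2@13 c3@16, authorship ...44..11...22.33.
After op 5 (move_right): buffer="qgqahoqahjsiahmahd" (len 18), cursors c4@5 c1@9 c2@14 c3@17, authorship ...44..11...22.33.
After op 6 (delete): buffer="qgqaoqajsiamad" (len 14), cursors c4@4 c1@7 c2@11 c3@13, authorship ...4..1...2.3.
After op 7 (insert('g')): buffer="qgqagoqagjsiagmagd" (len 18), cursors c4@5 c1@9 c2@14 c3@17, authorship ...44..11...22.33.

Answer: 9 14 17 5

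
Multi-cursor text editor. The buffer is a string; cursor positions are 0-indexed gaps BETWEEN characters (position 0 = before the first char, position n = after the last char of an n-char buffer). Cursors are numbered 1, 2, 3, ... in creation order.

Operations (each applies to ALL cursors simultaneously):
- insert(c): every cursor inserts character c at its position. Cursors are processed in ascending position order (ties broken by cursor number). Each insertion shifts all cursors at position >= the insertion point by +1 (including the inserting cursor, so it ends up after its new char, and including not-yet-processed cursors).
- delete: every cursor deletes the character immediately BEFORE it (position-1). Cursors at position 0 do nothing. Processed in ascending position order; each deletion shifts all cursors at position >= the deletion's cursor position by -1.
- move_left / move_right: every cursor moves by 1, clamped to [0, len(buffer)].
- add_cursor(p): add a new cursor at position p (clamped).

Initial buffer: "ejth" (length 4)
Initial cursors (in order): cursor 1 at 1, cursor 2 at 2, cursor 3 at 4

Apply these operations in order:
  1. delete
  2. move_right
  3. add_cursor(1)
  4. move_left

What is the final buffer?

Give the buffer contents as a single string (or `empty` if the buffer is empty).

After op 1 (delete): buffer="t" (len 1), cursors c1@0 c2@0 c3@1, authorship .
After op 2 (move_right): buffer="t" (len 1), cursors c1@1 c2@1 c3@1, authorship .
After op 3 (add_cursor(1)): buffer="t" (len 1), cursors c1@1 c2@1 c3@1 c4@1, authorship .
After op 4 (move_left): buffer="t" (len 1), cursors c1@0 c2@0 c3@0 c4@0, authorship .

Answer: t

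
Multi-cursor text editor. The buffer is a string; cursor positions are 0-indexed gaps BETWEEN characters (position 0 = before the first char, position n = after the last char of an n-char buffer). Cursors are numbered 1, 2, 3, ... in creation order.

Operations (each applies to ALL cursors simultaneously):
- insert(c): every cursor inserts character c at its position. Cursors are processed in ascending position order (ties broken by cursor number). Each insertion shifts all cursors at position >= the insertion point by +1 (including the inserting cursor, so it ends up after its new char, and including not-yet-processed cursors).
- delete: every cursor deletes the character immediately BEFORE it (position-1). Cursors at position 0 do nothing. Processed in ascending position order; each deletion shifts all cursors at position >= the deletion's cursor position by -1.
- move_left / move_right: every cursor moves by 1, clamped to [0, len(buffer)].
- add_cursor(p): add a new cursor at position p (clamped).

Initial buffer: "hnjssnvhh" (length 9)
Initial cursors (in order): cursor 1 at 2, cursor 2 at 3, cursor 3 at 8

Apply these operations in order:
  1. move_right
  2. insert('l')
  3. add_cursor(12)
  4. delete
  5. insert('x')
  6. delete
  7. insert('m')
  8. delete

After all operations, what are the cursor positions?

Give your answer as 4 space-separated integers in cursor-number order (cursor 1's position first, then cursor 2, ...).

After op 1 (move_right): buffer="hnjssnvhh" (len 9), cursors c1@3 c2@4 c3@9, authorship .........
After op 2 (insert('l')): buffer="hnjlslsnvhhl" (len 12), cursors c1@4 c2@6 c3@12, authorship ...1.2.....3
After op 3 (add_cursor(12)): buffer="hnjlslsnvhhl" (len 12), cursors c1@4 c2@6 c3@12 c4@12, authorship ...1.2.....3
After op 4 (delete): buffer="hnjssnvh" (len 8), cursors c1@3 c2@4 c3@8 c4@8, authorship ........
After op 5 (insert('x')): buffer="hnjxsxsnvhxx" (len 12), cursors c1@4 c2@6 c3@12 c4@12, authorship ...1.2....34
After op 6 (delete): buffer="hnjssnvh" (len 8), cursors c1@3 c2@4 c3@8 c4@8, authorship ........
After op 7 (insert('m')): buffer="hnjmsmsnvhmm" (len 12), cursors c1@4 c2@6 c3@12 c4@12, authorship ...1.2....34
After op 8 (delete): buffer="hnjssnvh" (len 8), cursors c1@3 c2@4 c3@8 c4@8, authorship ........

Answer: 3 4 8 8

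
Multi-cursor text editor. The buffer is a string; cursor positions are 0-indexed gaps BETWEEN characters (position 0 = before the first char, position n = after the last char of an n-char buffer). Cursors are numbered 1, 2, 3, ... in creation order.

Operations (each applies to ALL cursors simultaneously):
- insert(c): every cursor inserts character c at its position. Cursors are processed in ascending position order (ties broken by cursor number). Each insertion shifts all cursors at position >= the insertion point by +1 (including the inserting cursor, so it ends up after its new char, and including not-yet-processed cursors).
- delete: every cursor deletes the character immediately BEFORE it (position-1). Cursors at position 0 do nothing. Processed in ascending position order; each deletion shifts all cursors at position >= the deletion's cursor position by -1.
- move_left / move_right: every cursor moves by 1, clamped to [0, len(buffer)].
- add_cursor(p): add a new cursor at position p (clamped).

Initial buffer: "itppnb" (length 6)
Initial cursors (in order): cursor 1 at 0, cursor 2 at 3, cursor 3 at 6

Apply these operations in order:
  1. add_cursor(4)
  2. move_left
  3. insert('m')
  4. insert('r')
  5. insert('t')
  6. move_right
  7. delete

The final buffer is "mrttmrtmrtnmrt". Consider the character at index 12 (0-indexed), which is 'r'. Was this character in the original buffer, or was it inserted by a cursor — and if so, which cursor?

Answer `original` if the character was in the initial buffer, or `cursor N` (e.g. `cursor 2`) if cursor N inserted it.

After op 1 (add_cursor(4)): buffer="itppnb" (len 6), cursors c1@0 c2@3 c4@4 c3@6, authorship ......
After op 2 (move_left): buffer="itppnb" (len 6), cursors c1@0 c2@2 c4@3 c3@5, authorship ......
After op 3 (insert('m')): buffer="mitmpmpnmb" (len 10), cursors c1@1 c2@4 c4@6 c3@9, authorship 1..2.4..3.
After op 4 (insert('r')): buffer="mritmrpmrpnmrb" (len 14), cursors c1@2 c2@6 c4@9 c3@13, authorship 11..22.44..33.
After op 5 (insert('t')): buffer="mrtitmrtpmrtpnmrtb" (len 18), cursors c1@3 c2@8 c4@12 c3@17, authorship 111..222.444..333.
After op 6 (move_right): buffer="mrtitmrtpmrtpnmrtb" (len 18), cursors c1@4 c2@9 c4@13 c3@18, authorship 111..222.444..333.
After op 7 (delete): buffer="mrttmrtmrtnmrt" (len 14), cursors c1@3 c2@7 c4@10 c3@14, authorship 111.222444.333
Authorship (.=original, N=cursor N): 1 1 1 . 2 2 2 4 4 4 . 3 3 3
Index 12: author = 3

Answer: cursor 3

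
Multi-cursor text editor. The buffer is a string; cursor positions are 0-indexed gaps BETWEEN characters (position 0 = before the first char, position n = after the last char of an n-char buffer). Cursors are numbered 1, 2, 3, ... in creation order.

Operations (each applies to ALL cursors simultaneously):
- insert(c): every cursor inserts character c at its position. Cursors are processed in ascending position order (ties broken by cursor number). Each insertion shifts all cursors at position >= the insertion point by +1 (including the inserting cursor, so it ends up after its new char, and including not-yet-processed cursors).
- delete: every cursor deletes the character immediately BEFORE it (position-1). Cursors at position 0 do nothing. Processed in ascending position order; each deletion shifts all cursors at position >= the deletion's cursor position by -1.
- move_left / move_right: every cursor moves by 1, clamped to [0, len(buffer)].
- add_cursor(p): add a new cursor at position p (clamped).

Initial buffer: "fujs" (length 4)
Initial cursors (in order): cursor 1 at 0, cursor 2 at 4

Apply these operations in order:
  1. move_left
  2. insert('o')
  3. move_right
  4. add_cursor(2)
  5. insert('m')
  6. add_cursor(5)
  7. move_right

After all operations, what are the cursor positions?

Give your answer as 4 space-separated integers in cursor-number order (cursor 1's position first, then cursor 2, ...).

After op 1 (move_left): buffer="fujs" (len 4), cursors c1@0 c2@3, authorship ....
After op 2 (insert('o')): buffer="ofujos" (len 6), cursors c1@1 c2@5, authorship 1...2.
After op 3 (move_right): buffer="ofujos" (len 6), cursors c1@2 c2@6, authorship 1...2.
After op 4 (add_cursor(2)): buffer="ofujos" (len 6), cursors c1@2 c3@2 c2@6, authorship 1...2.
After op 5 (insert('m')): buffer="ofmmujosm" (len 9), cursors c1@4 c3@4 c2@9, authorship 1.13..2.2
After op 6 (add_cursor(5)): buffer="ofmmujosm" (len 9), cursors c1@4 c3@4 c4@5 c2@9, authorship 1.13..2.2
After op 7 (move_right): buffer="ofmmujosm" (len 9), cursors c1@5 c3@5 c4@6 c2@9, authorship 1.13..2.2

Answer: 5 9 5 6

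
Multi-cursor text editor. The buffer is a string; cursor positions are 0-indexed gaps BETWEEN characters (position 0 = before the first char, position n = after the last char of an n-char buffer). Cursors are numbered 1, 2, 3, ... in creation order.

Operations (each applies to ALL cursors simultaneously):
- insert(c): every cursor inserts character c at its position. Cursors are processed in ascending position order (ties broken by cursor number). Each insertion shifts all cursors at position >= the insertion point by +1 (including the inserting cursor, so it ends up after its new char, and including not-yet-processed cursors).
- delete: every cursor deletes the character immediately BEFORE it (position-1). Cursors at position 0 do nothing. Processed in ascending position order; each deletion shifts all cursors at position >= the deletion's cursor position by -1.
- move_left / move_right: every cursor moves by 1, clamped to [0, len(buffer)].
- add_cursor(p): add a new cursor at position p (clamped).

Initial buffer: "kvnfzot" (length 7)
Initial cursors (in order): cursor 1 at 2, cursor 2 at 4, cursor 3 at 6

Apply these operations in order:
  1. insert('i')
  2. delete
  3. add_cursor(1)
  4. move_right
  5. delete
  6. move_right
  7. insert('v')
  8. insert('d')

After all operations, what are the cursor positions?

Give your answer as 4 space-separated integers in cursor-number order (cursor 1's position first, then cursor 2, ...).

After op 1 (insert('i')): buffer="kvinfizoit" (len 10), cursors c1@3 c2@6 c3@9, authorship ..1..2..3.
After op 2 (delete): buffer="kvnfzot" (len 7), cursors c1@2 c2@4 c3@6, authorship .......
After op 3 (add_cursor(1)): buffer="kvnfzot" (len 7), cursors c4@1 c1@2 c2@4 c3@6, authorship .......
After op 4 (move_right): buffer="kvnfzot" (len 7), cursors c4@2 c1@3 c2@5 c3@7, authorship .......
After op 5 (delete): buffer="kfo" (len 3), cursors c1@1 c4@1 c2@2 c3@3, authorship ...
After op 6 (move_right): buffer="kfo" (len 3), cursors c1@2 c4@2 c2@3 c3@3, authorship ...
After op 7 (insert('v')): buffer="kfvvovv" (len 7), cursors c1@4 c4@4 c2@7 c3@7, authorship ..14.23
After op 8 (insert('d')): buffer="kfvvddovvdd" (len 11), cursors c1@6 c4@6 c2@11 c3@11, authorship ..1414.2323

Answer: 6 11 11 6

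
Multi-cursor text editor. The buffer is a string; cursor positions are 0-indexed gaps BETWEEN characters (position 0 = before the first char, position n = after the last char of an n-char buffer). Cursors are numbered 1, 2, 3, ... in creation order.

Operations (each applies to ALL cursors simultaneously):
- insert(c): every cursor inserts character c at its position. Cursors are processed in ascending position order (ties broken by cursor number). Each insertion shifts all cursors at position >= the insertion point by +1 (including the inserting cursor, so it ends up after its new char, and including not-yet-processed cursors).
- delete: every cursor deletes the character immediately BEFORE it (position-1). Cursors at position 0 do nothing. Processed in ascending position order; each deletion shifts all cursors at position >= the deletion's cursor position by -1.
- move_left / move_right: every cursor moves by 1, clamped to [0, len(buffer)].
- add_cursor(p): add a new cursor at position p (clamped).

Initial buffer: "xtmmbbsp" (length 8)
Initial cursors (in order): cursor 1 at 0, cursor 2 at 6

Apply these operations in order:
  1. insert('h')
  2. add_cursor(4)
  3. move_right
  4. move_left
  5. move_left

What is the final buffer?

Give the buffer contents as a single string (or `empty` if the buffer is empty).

Answer: hxtmmbbhsp

Derivation:
After op 1 (insert('h')): buffer="hxtmmbbhsp" (len 10), cursors c1@1 c2@8, authorship 1......2..
After op 2 (add_cursor(4)): buffer="hxtmmbbhsp" (len 10), cursors c1@1 c3@4 c2@8, authorship 1......2..
After op 3 (move_right): buffer="hxtmmbbhsp" (len 10), cursors c1@2 c3@5 c2@9, authorship 1......2..
After op 4 (move_left): buffer="hxtmmbbhsp" (len 10), cursors c1@1 c3@4 c2@8, authorship 1......2..
After op 5 (move_left): buffer="hxtmmbbhsp" (len 10), cursors c1@0 c3@3 c2@7, authorship 1......2..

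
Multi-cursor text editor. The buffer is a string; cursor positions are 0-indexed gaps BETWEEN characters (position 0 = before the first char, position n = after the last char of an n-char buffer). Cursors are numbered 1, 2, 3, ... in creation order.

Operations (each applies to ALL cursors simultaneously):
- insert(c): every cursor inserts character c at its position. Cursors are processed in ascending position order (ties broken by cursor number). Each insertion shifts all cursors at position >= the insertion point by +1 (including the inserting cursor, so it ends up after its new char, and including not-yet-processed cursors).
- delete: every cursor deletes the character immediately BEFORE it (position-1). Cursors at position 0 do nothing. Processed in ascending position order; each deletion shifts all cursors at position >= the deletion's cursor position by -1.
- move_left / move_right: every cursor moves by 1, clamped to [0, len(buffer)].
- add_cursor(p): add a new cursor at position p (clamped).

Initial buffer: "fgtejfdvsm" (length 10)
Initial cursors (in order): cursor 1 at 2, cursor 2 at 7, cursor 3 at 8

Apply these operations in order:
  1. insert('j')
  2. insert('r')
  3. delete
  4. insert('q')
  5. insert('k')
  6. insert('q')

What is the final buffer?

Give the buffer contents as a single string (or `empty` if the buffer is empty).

Answer: fgjqkqtejfdjqkqvjqkqsm

Derivation:
After op 1 (insert('j')): buffer="fgjtejfdjvjsm" (len 13), cursors c1@3 c2@9 c3@11, authorship ..1.....2.3..
After op 2 (insert('r')): buffer="fgjrtejfdjrvjrsm" (len 16), cursors c1@4 c2@11 c3@14, authorship ..11.....22.33..
After op 3 (delete): buffer="fgjtejfdjvjsm" (len 13), cursors c1@3 c2@9 c3@11, authorship ..1.....2.3..
After op 4 (insert('q')): buffer="fgjqtejfdjqvjqsm" (len 16), cursors c1@4 c2@11 c3@14, authorship ..11.....22.33..
After op 5 (insert('k')): buffer="fgjqktejfdjqkvjqksm" (len 19), cursors c1@5 c2@13 c3@17, authorship ..111.....222.333..
After op 6 (insert('q')): buffer="fgjqkqtejfdjqkqvjqkqsm" (len 22), cursors c1@6 c2@15 c3@20, authorship ..1111.....2222.3333..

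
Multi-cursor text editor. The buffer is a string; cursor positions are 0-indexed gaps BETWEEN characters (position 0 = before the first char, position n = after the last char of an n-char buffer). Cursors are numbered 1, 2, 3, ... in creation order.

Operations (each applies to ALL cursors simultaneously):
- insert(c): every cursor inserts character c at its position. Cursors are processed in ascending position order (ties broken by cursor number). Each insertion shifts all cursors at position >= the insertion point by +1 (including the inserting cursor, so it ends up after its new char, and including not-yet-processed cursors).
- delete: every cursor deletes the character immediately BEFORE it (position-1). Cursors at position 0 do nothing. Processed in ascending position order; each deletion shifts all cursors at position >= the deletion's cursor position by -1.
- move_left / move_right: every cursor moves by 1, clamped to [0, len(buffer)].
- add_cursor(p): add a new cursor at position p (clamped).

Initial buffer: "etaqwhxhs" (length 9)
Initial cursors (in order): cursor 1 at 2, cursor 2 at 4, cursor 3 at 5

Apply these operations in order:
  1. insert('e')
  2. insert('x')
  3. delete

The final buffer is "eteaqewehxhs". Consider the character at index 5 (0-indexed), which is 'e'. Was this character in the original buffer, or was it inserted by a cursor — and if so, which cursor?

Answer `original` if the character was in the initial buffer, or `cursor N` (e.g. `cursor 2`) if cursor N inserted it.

Answer: cursor 2

Derivation:
After op 1 (insert('e')): buffer="eteaqewehxhs" (len 12), cursors c1@3 c2@6 c3@8, authorship ..1..2.3....
After op 2 (insert('x')): buffer="etexaqexwexhxhs" (len 15), cursors c1@4 c2@8 c3@11, authorship ..11..22.33....
After op 3 (delete): buffer="eteaqewehxhs" (len 12), cursors c1@3 c2@6 c3@8, authorship ..1..2.3....
Authorship (.=original, N=cursor N): . . 1 . . 2 . 3 . . . .
Index 5: author = 2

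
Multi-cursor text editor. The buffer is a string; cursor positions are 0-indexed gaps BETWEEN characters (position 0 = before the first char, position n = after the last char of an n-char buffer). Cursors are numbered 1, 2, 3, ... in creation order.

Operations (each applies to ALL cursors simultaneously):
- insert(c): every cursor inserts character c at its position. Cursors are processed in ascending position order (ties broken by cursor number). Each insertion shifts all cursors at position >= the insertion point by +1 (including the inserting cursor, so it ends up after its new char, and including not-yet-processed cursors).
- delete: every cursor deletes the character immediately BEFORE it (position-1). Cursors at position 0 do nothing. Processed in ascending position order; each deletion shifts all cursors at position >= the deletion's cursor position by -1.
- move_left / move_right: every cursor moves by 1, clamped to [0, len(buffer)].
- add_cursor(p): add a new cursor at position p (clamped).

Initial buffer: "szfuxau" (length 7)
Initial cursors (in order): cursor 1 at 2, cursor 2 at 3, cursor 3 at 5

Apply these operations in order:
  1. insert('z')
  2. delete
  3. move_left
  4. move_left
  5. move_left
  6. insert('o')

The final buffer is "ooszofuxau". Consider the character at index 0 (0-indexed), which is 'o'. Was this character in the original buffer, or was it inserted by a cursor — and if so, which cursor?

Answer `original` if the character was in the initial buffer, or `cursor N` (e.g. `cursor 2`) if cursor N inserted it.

Answer: cursor 1

Derivation:
After op 1 (insert('z')): buffer="szzfzuxzau" (len 10), cursors c1@3 c2@5 c3@8, authorship ..1.2..3..
After op 2 (delete): buffer="szfuxau" (len 7), cursors c1@2 c2@3 c3@5, authorship .......
After op 3 (move_left): buffer="szfuxau" (len 7), cursors c1@1 c2@2 c3@4, authorship .......
After op 4 (move_left): buffer="szfuxau" (len 7), cursors c1@0 c2@1 c3@3, authorship .......
After op 5 (move_left): buffer="szfuxau" (len 7), cursors c1@0 c2@0 c3@2, authorship .......
After op 6 (insert('o')): buffer="ooszofuxau" (len 10), cursors c1@2 c2@2 c3@5, authorship 12..3.....
Authorship (.=original, N=cursor N): 1 2 . . 3 . . . . .
Index 0: author = 1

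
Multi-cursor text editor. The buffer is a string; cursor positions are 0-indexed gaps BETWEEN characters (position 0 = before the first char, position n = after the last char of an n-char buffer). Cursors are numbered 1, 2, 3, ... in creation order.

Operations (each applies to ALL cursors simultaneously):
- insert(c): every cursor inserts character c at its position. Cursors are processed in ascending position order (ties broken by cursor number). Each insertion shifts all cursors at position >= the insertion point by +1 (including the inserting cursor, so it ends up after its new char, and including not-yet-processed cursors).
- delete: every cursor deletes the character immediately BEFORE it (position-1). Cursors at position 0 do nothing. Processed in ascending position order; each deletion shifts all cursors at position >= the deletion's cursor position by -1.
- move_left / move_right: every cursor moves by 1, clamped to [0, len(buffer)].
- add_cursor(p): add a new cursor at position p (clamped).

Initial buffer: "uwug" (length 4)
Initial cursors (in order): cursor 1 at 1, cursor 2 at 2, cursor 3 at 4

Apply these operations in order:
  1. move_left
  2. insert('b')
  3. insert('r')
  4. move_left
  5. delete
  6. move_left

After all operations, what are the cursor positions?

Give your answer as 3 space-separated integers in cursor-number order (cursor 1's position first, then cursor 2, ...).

After op 1 (move_left): buffer="uwug" (len 4), cursors c1@0 c2@1 c3@3, authorship ....
After op 2 (insert('b')): buffer="bubwubg" (len 7), cursors c1@1 c2@3 c3@6, authorship 1.2..3.
After op 3 (insert('r')): buffer="brubrwubrg" (len 10), cursors c1@2 c2@5 c3@9, authorship 11.22..33.
After op 4 (move_left): buffer="brubrwubrg" (len 10), cursors c1@1 c2@4 c3@8, authorship 11.22..33.
After op 5 (delete): buffer="rurwurg" (len 7), cursors c1@0 c2@2 c3@5, authorship 1.2..3.
After op 6 (move_left): buffer="rurwurg" (len 7), cursors c1@0 c2@1 c3@4, authorship 1.2..3.

Answer: 0 1 4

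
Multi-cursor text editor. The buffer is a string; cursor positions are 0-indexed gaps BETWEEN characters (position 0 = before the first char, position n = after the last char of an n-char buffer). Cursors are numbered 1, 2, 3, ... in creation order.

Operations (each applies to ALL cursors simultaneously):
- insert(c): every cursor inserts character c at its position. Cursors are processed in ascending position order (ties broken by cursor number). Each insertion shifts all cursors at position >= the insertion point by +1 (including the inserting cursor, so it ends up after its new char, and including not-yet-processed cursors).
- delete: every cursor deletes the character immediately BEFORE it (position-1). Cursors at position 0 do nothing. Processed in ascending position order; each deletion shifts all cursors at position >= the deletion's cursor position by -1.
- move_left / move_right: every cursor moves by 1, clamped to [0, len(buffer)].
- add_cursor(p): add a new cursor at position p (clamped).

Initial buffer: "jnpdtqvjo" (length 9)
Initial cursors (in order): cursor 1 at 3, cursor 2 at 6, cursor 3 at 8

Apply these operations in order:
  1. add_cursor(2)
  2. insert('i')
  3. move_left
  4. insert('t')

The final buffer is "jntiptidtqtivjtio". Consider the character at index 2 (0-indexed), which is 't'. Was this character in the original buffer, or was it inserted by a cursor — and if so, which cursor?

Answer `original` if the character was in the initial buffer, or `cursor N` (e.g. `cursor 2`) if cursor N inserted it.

Answer: cursor 4

Derivation:
After op 1 (add_cursor(2)): buffer="jnpdtqvjo" (len 9), cursors c4@2 c1@3 c2@6 c3@8, authorship .........
After op 2 (insert('i')): buffer="jnipidtqivjio" (len 13), cursors c4@3 c1@5 c2@9 c3@12, authorship ..4.1...2..3.
After op 3 (move_left): buffer="jnipidtqivjio" (len 13), cursors c4@2 c1@4 c2@8 c3@11, authorship ..4.1...2..3.
After op 4 (insert('t')): buffer="jntiptidtqtivjtio" (len 17), cursors c4@3 c1@6 c2@11 c3@15, authorship ..44.11...22..33.
Authorship (.=original, N=cursor N): . . 4 4 . 1 1 . . . 2 2 . . 3 3 .
Index 2: author = 4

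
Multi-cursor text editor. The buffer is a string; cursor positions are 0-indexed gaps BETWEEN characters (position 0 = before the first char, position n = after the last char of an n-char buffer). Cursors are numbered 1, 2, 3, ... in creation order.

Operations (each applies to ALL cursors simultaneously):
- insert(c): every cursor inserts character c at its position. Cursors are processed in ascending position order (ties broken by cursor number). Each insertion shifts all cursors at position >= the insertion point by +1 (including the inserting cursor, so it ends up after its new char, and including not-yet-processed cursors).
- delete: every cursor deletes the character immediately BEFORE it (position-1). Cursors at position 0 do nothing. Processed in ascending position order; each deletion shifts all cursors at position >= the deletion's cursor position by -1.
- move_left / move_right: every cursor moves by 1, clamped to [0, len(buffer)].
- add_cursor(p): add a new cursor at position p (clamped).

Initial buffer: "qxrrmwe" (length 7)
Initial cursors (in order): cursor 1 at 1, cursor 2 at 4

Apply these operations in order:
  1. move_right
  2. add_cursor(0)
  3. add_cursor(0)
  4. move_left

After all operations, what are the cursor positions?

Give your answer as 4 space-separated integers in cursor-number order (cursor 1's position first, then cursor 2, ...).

After op 1 (move_right): buffer="qxrrmwe" (len 7), cursors c1@2 c2@5, authorship .......
After op 2 (add_cursor(0)): buffer="qxrrmwe" (len 7), cursors c3@0 c1@2 c2@5, authorship .......
After op 3 (add_cursor(0)): buffer="qxrrmwe" (len 7), cursors c3@0 c4@0 c1@2 c2@5, authorship .......
After op 4 (move_left): buffer="qxrrmwe" (len 7), cursors c3@0 c4@0 c1@1 c2@4, authorship .......

Answer: 1 4 0 0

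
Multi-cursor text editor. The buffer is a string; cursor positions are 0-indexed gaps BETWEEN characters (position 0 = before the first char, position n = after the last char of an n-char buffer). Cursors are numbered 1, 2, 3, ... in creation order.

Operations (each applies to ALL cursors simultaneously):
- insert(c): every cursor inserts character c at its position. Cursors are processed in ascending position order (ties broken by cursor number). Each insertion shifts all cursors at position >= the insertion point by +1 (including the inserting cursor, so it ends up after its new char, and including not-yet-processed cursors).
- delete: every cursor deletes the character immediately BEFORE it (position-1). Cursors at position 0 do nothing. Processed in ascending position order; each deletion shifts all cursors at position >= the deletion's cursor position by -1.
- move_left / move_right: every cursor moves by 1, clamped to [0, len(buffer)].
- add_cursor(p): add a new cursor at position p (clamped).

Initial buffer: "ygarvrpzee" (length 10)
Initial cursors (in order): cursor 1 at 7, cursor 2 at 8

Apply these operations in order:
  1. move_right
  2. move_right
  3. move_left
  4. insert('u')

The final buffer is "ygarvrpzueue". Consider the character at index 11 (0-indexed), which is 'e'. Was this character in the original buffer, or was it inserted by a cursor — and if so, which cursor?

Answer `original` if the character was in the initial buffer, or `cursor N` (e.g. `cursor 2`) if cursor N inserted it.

After op 1 (move_right): buffer="ygarvrpzee" (len 10), cursors c1@8 c2@9, authorship ..........
After op 2 (move_right): buffer="ygarvrpzee" (len 10), cursors c1@9 c2@10, authorship ..........
After op 3 (move_left): buffer="ygarvrpzee" (len 10), cursors c1@8 c2@9, authorship ..........
After op 4 (insert('u')): buffer="ygarvrpzueue" (len 12), cursors c1@9 c2@11, authorship ........1.2.
Authorship (.=original, N=cursor N): . . . . . . . . 1 . 2 .
Index 11: author = original

Answer: original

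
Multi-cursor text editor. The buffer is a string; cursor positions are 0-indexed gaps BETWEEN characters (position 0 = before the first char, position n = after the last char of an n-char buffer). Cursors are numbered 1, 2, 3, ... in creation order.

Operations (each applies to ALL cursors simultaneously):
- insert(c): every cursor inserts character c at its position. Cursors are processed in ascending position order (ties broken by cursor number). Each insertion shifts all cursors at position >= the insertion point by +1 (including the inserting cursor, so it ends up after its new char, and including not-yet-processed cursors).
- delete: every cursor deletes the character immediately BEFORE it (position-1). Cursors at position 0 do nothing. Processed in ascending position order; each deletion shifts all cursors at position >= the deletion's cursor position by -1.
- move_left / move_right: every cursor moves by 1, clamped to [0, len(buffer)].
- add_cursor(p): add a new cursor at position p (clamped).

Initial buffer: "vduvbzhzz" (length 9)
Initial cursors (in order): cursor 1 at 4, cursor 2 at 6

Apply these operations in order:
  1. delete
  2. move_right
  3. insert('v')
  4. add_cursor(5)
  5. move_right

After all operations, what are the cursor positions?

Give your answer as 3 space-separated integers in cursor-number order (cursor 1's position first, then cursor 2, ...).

After op 1 (delete): buffer="vdubhzz" (len 7), cursors c1@3 c2@4, authorship .......
After op 2 (move_right): buffer="vdubhzz" (len 7), cursors c1@4 c2@5, authorship .......
After op 3 (insert('v')): buffer="vdubvhvzz" (len 9), cursors c1@5 c2@7, authorship ....1.2..
After op 4 (add_cursor(5)): buffer="vdubvhvzz" (len 9), cursors c1@5 c3@5 c2@7, authorship ....1.2..
After op 5 (move_right): buffer="vdubvhvzz" (len 9), cursors c1@6 c3@6 c2@8, authorship ....1.2..

Answer: 6 8 6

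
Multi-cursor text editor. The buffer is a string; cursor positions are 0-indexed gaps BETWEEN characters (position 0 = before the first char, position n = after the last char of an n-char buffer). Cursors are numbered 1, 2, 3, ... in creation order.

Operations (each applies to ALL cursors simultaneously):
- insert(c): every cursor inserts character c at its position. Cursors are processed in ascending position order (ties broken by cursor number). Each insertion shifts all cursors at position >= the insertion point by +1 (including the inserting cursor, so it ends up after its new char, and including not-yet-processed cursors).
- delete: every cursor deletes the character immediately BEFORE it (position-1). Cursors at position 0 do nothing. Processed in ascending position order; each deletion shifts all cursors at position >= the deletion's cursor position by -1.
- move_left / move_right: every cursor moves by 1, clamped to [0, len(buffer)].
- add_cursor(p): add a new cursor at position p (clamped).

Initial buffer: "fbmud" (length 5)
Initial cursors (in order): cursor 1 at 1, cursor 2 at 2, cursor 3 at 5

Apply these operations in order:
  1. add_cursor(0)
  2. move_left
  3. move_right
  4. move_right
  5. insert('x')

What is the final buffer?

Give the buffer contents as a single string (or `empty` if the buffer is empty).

Answer: fbxxmxudx

Derivation:
After op 1 (add_cursor(0)): buffer="fbmud" (len 5), cursors c4@0 c1@1 c2@2 c3@5, authorship .....
After op 2 (move_left): buffer="fbmud" (len 5), cursors c1@0 c4@0 c2@1 c3@4, authorship .....
After op 3 (move_right): buffer="fbmud" (len 5), cursors c1@1 c4@1 c2@2 c3@5, authorship .....
After op 4 (move_right): buffer="fbmud" (len 5), cursors c1@2 c4@2 c2@3 c3@5, authorship .....
After op 5 (insert('x')): buffer="fbxxmxudx" (len 9), cursors c1@4 c4@4 c2@6 c3@9, authorship ..14.2..3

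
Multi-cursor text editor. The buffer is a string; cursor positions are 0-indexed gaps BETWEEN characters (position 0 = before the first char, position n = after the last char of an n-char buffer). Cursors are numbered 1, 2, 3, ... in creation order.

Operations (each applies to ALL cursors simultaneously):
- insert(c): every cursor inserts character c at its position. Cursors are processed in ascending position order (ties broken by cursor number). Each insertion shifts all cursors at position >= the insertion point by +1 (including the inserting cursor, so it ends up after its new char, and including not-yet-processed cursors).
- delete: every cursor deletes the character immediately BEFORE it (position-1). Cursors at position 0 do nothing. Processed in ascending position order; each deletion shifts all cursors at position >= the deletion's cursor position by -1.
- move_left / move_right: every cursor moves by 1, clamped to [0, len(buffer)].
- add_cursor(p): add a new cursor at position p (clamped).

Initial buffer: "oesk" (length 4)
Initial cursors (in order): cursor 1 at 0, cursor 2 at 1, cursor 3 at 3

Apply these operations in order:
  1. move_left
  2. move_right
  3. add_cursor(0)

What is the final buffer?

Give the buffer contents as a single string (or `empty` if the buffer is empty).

After op 1 (move_left): buffer="oesk" (len 4), cursors c1@0 c2@0 c3@2, authorship ....
After op 2 (move_right): buffer="oesk" (len 4), cursors c1@1 c2@1 c3@3, authorship ....
After op 3 (add_cursor(0)): buffer="oesk" (len 4), cursors c4@0 c1@1 c2@1 c3@3, authorship ....

Answer: oesk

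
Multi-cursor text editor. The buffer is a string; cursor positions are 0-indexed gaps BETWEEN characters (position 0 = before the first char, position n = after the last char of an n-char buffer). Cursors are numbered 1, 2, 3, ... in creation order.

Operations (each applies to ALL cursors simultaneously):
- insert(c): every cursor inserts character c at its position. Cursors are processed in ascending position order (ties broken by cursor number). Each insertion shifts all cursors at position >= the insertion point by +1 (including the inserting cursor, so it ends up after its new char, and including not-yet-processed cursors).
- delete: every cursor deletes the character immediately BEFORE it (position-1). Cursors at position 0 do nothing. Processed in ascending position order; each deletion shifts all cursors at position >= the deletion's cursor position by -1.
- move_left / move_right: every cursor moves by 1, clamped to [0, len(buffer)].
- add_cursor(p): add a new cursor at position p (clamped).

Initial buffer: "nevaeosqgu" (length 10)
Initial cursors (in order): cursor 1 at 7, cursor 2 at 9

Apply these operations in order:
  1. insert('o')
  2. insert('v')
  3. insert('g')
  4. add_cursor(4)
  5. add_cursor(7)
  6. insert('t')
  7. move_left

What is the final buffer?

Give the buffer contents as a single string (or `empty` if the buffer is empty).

Answer: nevateostovgtqgovgtu

Derivation:
After op 1 (insert('o')): buffer="nevaeosoqgou" (len 12), cursors c1@8 c2@11, authorship .......1..2.
After op 2 (insert('v')): buffer="nevaeosovqgovu" (len 14), cursors c1@9 c2@13, authorship .......11..22.
After op 3 (insert('g')): buffer="nevaeosovgqgovgu" (len 16), cursors c1@10 c2@15, authorship .......111..222.
After op 4 (add_cursor(4)): buffer="nevaeosovgqgovgu" (len 16), cursors c3@4 c1@10 c2@15, authorship .......111..222.
After op 5 (add_cursor(7)): buffer="nevaeosovgqgovgu" (len 16), cursors c3@4 c4@7 c1@10 c2@15, authorship .......111..222.
After op 6 (insert('t')): buffer="nevateostovgtqgovgtu" (len 20), cursors c3@5 c4@9 c1@13 c2@19, authorship ....3...41111..2222.
After op 7 (move_left): buffer="nevateostovgtqgovgtu" (len 20), cursors c3@4 c4@8 c1@12 c2@18, authorship ....3...41111..2222.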